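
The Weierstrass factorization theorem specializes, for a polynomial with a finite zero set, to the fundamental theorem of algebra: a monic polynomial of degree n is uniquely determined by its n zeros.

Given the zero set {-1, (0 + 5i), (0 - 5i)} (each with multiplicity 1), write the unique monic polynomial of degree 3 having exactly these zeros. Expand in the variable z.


The polynomial is p(z) = ∏_{α ∈ S} (z − α), where S = {-1, (0 + 5i), (0 - 5i)}.
Expanding the product yields: p(z) = z^3 + z^2 + 25·z + 25.
Note conjugate pairs combine to real quadratics: (z − (0+5i))(z − (0−5i)) = z² + 25.
The resulting polynomial has degree 3 and real coefficients as required.

p(z) = z^3 + z^2 + 25·z + 25.


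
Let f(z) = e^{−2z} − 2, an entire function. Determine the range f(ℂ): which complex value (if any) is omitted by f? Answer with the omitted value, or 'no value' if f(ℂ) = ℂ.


Little Picard bounds the complement of f(ℂ) to at most one point.
e^{−2z} is never zero on ℂ, so 1·e^{−2z} takes every value in ℂ ∖ {0}. Adding -2 shifts the range to ℂ ∖ {-2}. Thus f omits exactly the value -2.

Omitted value: -2.


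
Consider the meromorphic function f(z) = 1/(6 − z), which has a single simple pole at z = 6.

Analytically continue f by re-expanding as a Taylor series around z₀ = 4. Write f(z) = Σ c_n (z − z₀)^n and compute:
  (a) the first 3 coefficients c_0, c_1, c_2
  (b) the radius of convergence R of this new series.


Let w = z − z₀, so z = z₀ + w.
Then 6 − z = 6 − (z₀ + w) = (6 − z₀) − w = 2 − w.
f(z) = 1/(2 − w) = (1/(2)) · 1/(1 − w/(2)) = Σ_{n≥0} w^n / (2)^(n+1).
So c_n = 1/(2)^(n+1):
  c_0 = 1/(2)^1 = 1/2.
  c_1 = 1/(2)^2 = 1/4.
  c_2 = 1/(2)^3 = 1/8.
The series is valid for |w/d| < 1, i.e. |z − z₀| < |d|.
Radius of convergence: R = |6 − z₀| = |2| = 2 (distance from z₀ to the singularity z = 6).

c_0 = 1/2, c_1 = 1/4, c_2 = 1/8; R = 2.


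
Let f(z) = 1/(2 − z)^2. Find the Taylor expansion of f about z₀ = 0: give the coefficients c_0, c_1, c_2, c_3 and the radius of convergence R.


Let w = z − z₀, so z = z₀ + w.
Then 2 − z = 2 − (z₀ + w) = (2 − z₀) − w = 2 − w.
f(z) = 1/(2 − w)^2 = (1/(2)^2) · (1 − w/(2))^{−2}.
By the binomial series (1−u)^{−2} = Σ_{n≥0} C(n+1, 1) u^n for |u|<1, with u = w/(2):
  c_n = C(n+1, 1) / (2)^(n+2).
  c_0 = 1/(2)^2 = 1/4.
  c_1 = 2/(2)^3 = 1/4.
  c_2 = 3/(2)^4 = 3/16.
  c_3 = 4/(2)^5 = 1/8.
The series is valid for |w/d| < 1, i.e. |z − z₀| < |d|.
Radius of convergence: R = |2 − z₀| = |2| = 2 (distance from z₀ to the singularity z = 2).

c_0 = 1/4, c_1 = 1/4, c_2 = 3/16, c_3 = 1/8; R = 2.


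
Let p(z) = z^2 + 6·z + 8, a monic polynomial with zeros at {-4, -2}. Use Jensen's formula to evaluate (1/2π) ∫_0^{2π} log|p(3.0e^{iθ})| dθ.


Zeros: -4, -2; r = 3.0.
Inside |z| < r: -2. Outside (|z| ≥ r): -4.
p(0) = 8, so log|p(0)| = log(8) = 2.0794.
Apply Jensen: I(r) = log|p(0)| + Σ_k log(r/|z_k|), summed over zeros inside |z| < r.
  log(r/|z_k|) for z_k = -2: log(3.0/2) = 0.4055
  Outside zeros (-4) contribute nothing to the Jensen sum.
Sum over inside zeros: 0.4055.
I(r) = log|p(0)| + (inside sum) = 2.0794 + 0.4055 = 2.4849.
Note: since some zeros are outside |z| ≤ r, the simplified n·log(r) form does NOT apply — only the inside zeros contribute.

I(r) ≈ 2.4849.


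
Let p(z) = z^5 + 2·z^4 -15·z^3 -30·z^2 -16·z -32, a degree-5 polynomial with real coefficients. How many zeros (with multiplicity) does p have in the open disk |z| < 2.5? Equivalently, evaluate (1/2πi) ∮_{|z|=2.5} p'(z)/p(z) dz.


The zeros of p are: -2, -4, (0 + 1i), (0 - 1i), 4.
Their magnitudes are: 2, 4, 1, 1, 4.
Zeros with |z| < R = 2.5: -2, (0 + 1i), (0 - 1i).
Count = 3.
By the argument principle, (1/2πi) ∮_{|z|=R} p'(z)/p(z) dz equals exactly this count.

Number of zeros inside |z| < 2.5: 3.


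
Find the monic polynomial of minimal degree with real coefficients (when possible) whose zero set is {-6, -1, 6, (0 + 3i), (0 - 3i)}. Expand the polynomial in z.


The polynomial is p(z) = ∏_{α ∈ S} (z − α), where S = {-6, -1, 6, (0 + 3i), (0 - 3i)}.
Expanding the product yields: p(z) = z^5 + z^4 -27·z^3 -27·z^2 -324·z -324.
Note conjugate pairs combine to real quadratics: (z − (0+3i))(z − (0−3i)) = z² + 9.
The resulting polynomial has degree 5 and real coefficients as required.

p(z) = z^5 + z^4 -27·z^3 -27·z^2 -324·z -324.


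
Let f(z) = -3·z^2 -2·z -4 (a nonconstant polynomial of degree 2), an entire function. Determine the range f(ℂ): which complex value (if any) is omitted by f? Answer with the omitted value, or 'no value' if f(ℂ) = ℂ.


Little Picard bounds the complement of f(ℂ) to at most one point.
For every w ∈ ℂ, the equation p(z) − w = 0 is a nonconstant polynomial in z and hence has at least one root by the fundamental theorem of algebra. So p is surjective onto ℂ, omitting no value.

Omitted value: no value.


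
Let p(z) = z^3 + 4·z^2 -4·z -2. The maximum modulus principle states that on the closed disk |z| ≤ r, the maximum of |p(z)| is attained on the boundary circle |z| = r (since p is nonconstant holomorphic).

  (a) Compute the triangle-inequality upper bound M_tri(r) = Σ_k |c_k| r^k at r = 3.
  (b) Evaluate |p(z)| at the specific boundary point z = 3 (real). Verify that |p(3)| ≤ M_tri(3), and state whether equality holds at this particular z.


Coefficients: c_0 = -2, c_1 = -4, c_2 = 4, c_3 = 1. Radius r = 3.
Part (a). Triangle bound: M_tri(r) = Σ_k |c_k| r^k
  = |-2|·3^0 + |-4|·3^1 + |4|·3^2 + |1|·3^3
  = 2 + 12 + 36 + 27 = 77.
This bounds M(r) := max_{|z|=r} |p(z)| from above; equality holds iff all terms c_k z^k can be made to align in phase at a single z on |z|=r.
Part (b). At z = 3 (real, on the circle |z| = r):
  p(3) = (-2)·3^0 + (-4)·3^1 + (4)·3^2 + (1)·3^3 = 49.
  |p(3)| = 49.
Check: |p(3)| = 49 ≤ 77 = M_tri(3). ✓ Equality does not hold at z = 3 (the coefficients have mixed signs, so the terms do not all align in phase there).

M_tri(3) = 77; |p(3)| = 49; equality at z=3: no.


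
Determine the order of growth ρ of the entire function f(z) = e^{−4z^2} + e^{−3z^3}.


Each summand is entire of order 2 and 3 respectively (as in the single-exponential case). The order of a sum is at most the max of the orders, so ρ ≤ 3. For the lower bound: on |z|=r choose arg z so that -3z^3 is real positive; then |e^{-3z^3}| = e^{3r^3} while |e^{-4z^2}| ≤ e^{4r^2} = o(e^{3r^3}). So |f| ≥ e^{3r^3}(1 − o(1)) and ρ ≥ 3. Hence ρ = max(2, 3) = 3.
Therefore ρ = 3.

Order ρ = 3.


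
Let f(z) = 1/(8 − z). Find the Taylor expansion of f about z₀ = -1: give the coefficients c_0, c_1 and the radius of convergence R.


Let w = z − z₀, so z = z₀ + w.
Then 8 − z = 8 − (z₀ + w) = (8 − z₀) − w = 9 − w.
f(z) = 1/(9 − w) = (1/(9)) · 1/(1 − w/(9)) = Σ_{n≥0} w^n / (9)^(n+1).
So c_n = 1/(9)^(n+1):
  c_0 = 1/(9)^1 = 1/9.
  c_1 = 1/(9)^2 = 1/81.
The series is valid for |w/d| < 1, i.e. |z − z₀| < |d|.
Radius of convergence: R = |8 − z₀| = |9| = 9 (distance from z₀ to the singularity z = 8).

c_0 = 1/9, c_1 = 1/81; R = 9.


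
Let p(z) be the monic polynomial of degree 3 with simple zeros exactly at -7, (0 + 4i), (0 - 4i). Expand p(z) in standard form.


The polynomial is p(z) = ∏_{α ∈ S} (z − α), where S = {-7, (0 + 4i), (0 - 4i)}.
Expanding the product yields: p(z) = z^3 + 7·z^2 + 16·z + 112.
Note conjugate pairs combine to real quadratics: (z − (0+4i))(z − (0−4i)) = z² + 16.
The resulting polynomial has degree 3 and real coefficients as required.

p(z) = z^3 + 7·z^2 + 16·z + 112.


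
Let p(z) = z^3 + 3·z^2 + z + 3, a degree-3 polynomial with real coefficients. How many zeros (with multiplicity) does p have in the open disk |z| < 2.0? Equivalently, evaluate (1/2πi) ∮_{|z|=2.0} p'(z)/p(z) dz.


The zeros of p are: -3, (0 + 1i), (0 - 1i).
Their magnitudes are: 3, 1, 1.
Zeros with |z| < R = 2.0: (0 + 1i), (0 - 1i).
Count = 2.
By the argument principle, (1/2πi) ∮_{|z|=R} p'(z)/p(z) dz equals exactly this count.

Number of zeros inside |z| < 2.0: 2.


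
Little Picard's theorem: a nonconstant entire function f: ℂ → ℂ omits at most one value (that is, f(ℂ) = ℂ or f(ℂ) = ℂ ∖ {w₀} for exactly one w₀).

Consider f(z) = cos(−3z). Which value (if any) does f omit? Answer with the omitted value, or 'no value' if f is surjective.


Little Picard bounds the complement of f(ℂ) to at most one point.
cos is entire and surjective onto ℂ: for every w ∈ ℂ, cos(ζ) = w has a solution ζ ∈ ℂ (e.g., via the complex inverse arccos). With ζ = −3z this gives z = ζ/(-3). Then 1·cos(−3z) takes every value in 1·ℂ = ℂ, and adding 0 is a bijection of ℂ. So f is surjective and omits no value. (Note: only on the real line is cos bounded by [−1, 1].)

Omitted value: no value.


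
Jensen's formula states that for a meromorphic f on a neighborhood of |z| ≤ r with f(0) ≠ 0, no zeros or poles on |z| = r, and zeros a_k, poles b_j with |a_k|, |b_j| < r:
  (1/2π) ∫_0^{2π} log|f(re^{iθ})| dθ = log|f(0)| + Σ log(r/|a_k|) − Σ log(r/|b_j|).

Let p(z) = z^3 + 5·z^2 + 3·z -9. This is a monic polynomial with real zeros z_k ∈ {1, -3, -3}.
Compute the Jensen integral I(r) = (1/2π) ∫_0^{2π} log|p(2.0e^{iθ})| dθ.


Zeros: -3, -3, 1; r = 2.0.
Inside |z| < r: 1. Outside (|z| ≥ r): -3, -3.
p(0) = -9, so log|p(0)| = log(9) = 2.1972.
Apply Jensen: I(r) = log|p(0)| + Σ_k log(r/|z_k|), summed over zeros inside |z| < r.
  log(r/|z_k|) for z_k = 1: log(2.0/1) = 0.6931
  Outside zeros (-3, -3) contribute nothing to the Jensen sum.
Sum over inside zeros: 0.6931.
I(r) = log|p(0)| + (inside sum) = 2.1972 + 0.6931 = 2.8904.
Note: since some zeros are outside |z| ≤ r, the simplified n·log(r) form does NOT apply — only the inside zeros contribute.

I(r) ≈ 2.8904.


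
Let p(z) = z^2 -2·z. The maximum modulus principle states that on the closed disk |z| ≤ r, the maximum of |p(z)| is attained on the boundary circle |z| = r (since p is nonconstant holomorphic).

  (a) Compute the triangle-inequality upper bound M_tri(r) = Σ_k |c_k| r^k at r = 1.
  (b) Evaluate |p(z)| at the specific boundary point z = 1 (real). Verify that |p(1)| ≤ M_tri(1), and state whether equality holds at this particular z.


Coefficients: c_0 = 0, c_1 = -2, c_2 = 1. Radius r = 1.
Part (a). Triangle bound: M_tri(r) = Σ_k |c_k| r^k
  = |0|·1^0 + |-2|·1^1 + |1|·1^2
  = 0 + 2 + 1 = 3.
This bounds M(r) := max_{|z|=r} |p(z)| from above; equality holds iff all terms c_k z^k can be made to align in phase at a single z on |z|=r.
Part (b). At z = 1 (real, on the circle |z| = r):
  p(1) = (0)·1^0 + (-2)·1^1 + (1)·1^2 = -1.
  |p(1)| = 1.
Check: |p(1)| = 1 ≤ 3 = M_tri(1). ✓ Equality does not hold at z = 1 (the coefficients have mixed signs, so the terms do not all align in phase there).

M_tri(1) = 3; |p(1)| = 1; equality at z=1: no.


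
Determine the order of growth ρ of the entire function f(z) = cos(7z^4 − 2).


Write cos(w) = (e^{iw} ± e^{−iw})/(2 or 2i), so |cos(w)| ≤ e^{|w|}. With w = 7z^4 − 2, |w| ≤ 7r^4 + 2 on |z|=r, giving M(r) ≤ e^{7r^4 + 2} and ρ ≤ 4. For the lower bound, choose z on |z|=r with 7z^4 purely imaginary of modulus 7r^4; then |cos(7z^4 − 2)| grows like e^{7r^4}/2, so ρ ≥ 4. Hence ρ = 4.
Therefore ρ = 4.

Order ρ = 4.


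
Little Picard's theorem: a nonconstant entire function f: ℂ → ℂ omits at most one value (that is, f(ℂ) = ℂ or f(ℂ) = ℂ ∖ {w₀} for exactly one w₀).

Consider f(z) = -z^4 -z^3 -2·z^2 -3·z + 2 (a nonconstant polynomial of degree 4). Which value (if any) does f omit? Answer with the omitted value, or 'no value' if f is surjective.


Little Picard bounds the complement of f(ℂ) to at most one point.
For every w ∈ ℂ, the equation p(z) − w = 0 is a nonconstant polynomial in z and hence has at least one root by the fundamental theorem of algebra. So p is surjective onto ℂ, omitting no value.

Omitted value: no value.


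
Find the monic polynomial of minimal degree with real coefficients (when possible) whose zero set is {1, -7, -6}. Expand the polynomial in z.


The polynomial is p(z) = ∏_{α ∈ S} (z − α), where S = {1, -7, -6}.
Expanding the product yields: p(z) = z^3 + 12·z^2 + 29·z -42.
The resulting polynomial has degree 3 and real coefficients as required.

p(z) = z^3 + 12·z^2 + 29·z -42.


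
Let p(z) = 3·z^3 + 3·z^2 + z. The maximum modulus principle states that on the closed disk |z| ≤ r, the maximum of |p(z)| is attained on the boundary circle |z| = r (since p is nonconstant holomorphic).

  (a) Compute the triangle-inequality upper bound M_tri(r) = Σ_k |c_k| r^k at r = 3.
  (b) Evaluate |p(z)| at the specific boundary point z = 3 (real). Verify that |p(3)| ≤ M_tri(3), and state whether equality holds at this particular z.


Coefficients: c_0 = 0, c_1 = 1, c_2 = 3, c_3 = 3. Radius r = 3.
Part (a). Triangle bound: M_tri(r) = Σ_k |c_k| r^k
  = |0|·3^0 + |1|·3^1 + |3|·3^2 + |3|·3^3
  = 0 + 3 + 27 + 81 = 111.
This bounds M(r) := max_{|z|=r} |p(z)| from above; equality holds iff all terms c_k z^k can be made to align in phase at a single z on |z|=r.
Part (b). At z = 3 (real, on the circle |z| = r):
  p(3) = (0)·3^0 + (1)·3^1 + (3)·3^2 + (3)·3^3 = 111.
  |p(3)| = 111.
Since all nonzero coefficients share the same sign, |p(3)| = 111 = M_tri(3); the triangle bound is attained at z = 3, so in fact M(r) = 111.

M_tri(3) = 111; |p(3)| = 111; equality at z=3: yes.


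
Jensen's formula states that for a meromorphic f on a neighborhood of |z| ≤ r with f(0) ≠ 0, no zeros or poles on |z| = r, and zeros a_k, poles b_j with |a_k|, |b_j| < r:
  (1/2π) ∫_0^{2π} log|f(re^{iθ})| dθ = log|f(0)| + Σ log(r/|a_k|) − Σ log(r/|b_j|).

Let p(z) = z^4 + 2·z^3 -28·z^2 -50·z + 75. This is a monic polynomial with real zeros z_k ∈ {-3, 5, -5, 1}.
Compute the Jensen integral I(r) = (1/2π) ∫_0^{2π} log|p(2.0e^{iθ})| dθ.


Zeros: -5, -3, 1, 5; r = 2.0.
Inside |z| < r: 1. Outside (|z| ≥ r): -5, -3, 5.
p(0) = 75, so log|p(0)| = log(75) = 4.3175.
Apply Jensen: I(r) = log|p(0)| + Σ_k log(r/|z_k|), summed over zeros inside |z| < r.
  log(r/|z_k|) for z_k = 1: log(2.0/1) = 0.6931
  Outside zeros (-5, -3, 5) contribute nothing to the Jensen sum.
Sum over inside zeros: 0.6931.
I(r) = log|p(0)| + (inside sum) = 4.3175 + 0.6931 = 5.0106.
Note: since some zeros are outside |z| ≤ r, the simplified n·log(r) form does NOT apply — only the inside zeros contribute.

I(r) ≈ 5.0106.


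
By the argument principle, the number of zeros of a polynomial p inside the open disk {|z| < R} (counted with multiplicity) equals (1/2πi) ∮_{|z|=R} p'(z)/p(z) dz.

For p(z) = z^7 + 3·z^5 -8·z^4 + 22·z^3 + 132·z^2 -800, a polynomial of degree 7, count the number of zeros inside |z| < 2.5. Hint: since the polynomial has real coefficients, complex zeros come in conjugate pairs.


The zeros of p are: (2 + 2i), (2 - 2i), 2, (-2 + 1i), (-2 - 1i), (-1 + 3i), (-1 - 3i).
Their magnitudes are: 2.828, 2.828, 2, 2.236, 2.236, 3.162, 3.162.
Zeros with |z| < R = 2.5: 2, (-2 + 1i), (-2 - 1i).
Count = 3.
By the argument principle, (1/2πi) ∮_{|z|=R} p'(z)/p(z) dz equals exactly this count.

Number of zeros inside |z| < 2.5: 3.


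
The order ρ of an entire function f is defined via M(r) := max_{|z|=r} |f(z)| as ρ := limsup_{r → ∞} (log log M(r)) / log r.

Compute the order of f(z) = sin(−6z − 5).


sin(w) is a linear combination of e^{iw} and e^{−iw} (or e^w, e^{−w} in the hyperbolic case), so |sin(w)| ≤ e^{|w|}. With w = −6z − 5, |w| ≤ 6|z| + 5 = 6r + 5 on |z| = r, giving M(r) ≤ e^{6r + 5}, so ρ ≤ 1. On a suitable ray (z = it for sin/cos; z = t for sinh/cosh, t real → ∞), |sin(−6z − 5)| grows like e^{6|t|}/2, so ρ ≥ 1. Hence ρ = 1.
Therefore ρ = 1.

Order ρ = 1.


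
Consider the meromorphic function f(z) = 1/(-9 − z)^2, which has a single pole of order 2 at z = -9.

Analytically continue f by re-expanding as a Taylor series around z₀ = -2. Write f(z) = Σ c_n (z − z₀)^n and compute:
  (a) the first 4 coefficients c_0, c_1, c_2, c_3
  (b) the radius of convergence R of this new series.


Let w = z − z₀, so z = z₀ + w.
Then -9 − z = -9 − (z₀ + w) = (-9 − z₀) − w = -7 − w.
f(z) = 1/(-7 − w)^2 = (1/(-7)^2) · (1 − w/(-7))^{−2}.
By the binomial series (1−u)^{−2} = Σ_{n≥0} C(n+1, 1) u^n for |u|<1, with u = w/(-7):
  c_n = C(n+1, 1) / (-7)^(n+2).
  c_0 = 1/(-7)^2 = 1/49.
  c_1 = 2/(-7)^3 = -2/343.
  c_2 = 3/(-7)^4 = 3/2401.
  c_3 = 4/(-7)^5 = -4/16807.
The series is valid for |w/d| < 1, i.e. |z − z₀| < |d|.
Radius of convergence: R = |-9 − z₀| = |-7| = 7 (distance from z₀ to the singularity z = -9).

c_0 = 1/49, c_1 = -2/343, c_2 = 3/2401, c_3 = -4/16807; R = 7.


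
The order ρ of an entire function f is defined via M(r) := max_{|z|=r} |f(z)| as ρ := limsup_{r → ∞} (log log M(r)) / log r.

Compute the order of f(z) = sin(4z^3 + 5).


Write sin(w) = (e^{iw} ± e^{−iw})/(2 or 2i), so |sin(w)| ≤ e^{|w|}. With w = 4z^3 + 5, |w| ≤ 4r^3 + 5 on |z|=r, giving M(r) ≤ e^{4r^3 + 5} and ρ ≤ 3. For the lower bound, choose z on |z|=r with 4z^3 purely imaginary of modulus 4r^3; then |sin(4z^3 + 5)| grows like e^{4r^3}/2, so ρ ≥ 3. Hence ρ = 3.
Therefore ρ = 3.

Order ρ = 3.


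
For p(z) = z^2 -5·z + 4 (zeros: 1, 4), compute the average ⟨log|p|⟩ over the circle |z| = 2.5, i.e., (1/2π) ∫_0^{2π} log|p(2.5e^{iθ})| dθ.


Zeros: 1, 4; r = 2.5.
Inside |z| < r: 1. Outside (|z| ≥ r): 4.
p(0) = 4, so log|p(0)| = log(4) = 1.3863.
Apply Jensen: I(r) = log|p(0)| + Σ_k log(r/|z_k|), summed over zeros inside |z| < r.
  log(r/|z_k|) for z_k = 1: log(2.5/1) = 0.9163
  Outside zeros (4) contribute nothing to the Jensen sum.
Sum over inside zeros: 0.9163.
I(r) = log|p(0)| + (inside sum) = 1.3863 + 0.9163 = 2.3026.
Note: since some zeros are outside |z| ≤ r, the simplified n·log(r) form does NOT apply — only the inside zeros contribute.

I(r) ≈ 2.3026.


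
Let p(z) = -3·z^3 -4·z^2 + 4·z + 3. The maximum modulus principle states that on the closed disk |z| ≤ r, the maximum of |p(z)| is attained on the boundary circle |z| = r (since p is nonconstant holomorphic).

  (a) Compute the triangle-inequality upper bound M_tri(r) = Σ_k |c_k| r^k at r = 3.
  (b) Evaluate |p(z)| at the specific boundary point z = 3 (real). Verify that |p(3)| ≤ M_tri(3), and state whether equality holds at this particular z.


Coefficients: c_0 = 3, c_1 = 4, c_2 = -4, c_3 = -3. Radius r = 3.
Part (a). Triangle bound: M_tri(r) = Σ_k |c_k| r^k
  = |3|·3^0 + |4|·3^1 + |-4|·3^2 + |-3|·3^3
  = 3 + 12 + 36 + 81 = 132.
This bounds M(r) := max_{|z|=r} |p(z)| from above; equality holds iff all terms c_k z^k can be made to align in phase at a single z on |z|=r.
Part (b). At z = 3 (real, on the circle |z| = r):
  p(3) = (3)·3^0 + (4)·3^1 + (-4)·3^2 + (-3)·3^3 = -102.
  |p(3)| = 102.
Check: |p(3)| = 102 ≤ 132 = M_tri(3). ✓ Equality does not hold at z = 3 (the coefficients have mixed signs, so the terms do not all align in phase there).

M_tri(3) = 132; |p(3)| = 102; equality at z=3: no.


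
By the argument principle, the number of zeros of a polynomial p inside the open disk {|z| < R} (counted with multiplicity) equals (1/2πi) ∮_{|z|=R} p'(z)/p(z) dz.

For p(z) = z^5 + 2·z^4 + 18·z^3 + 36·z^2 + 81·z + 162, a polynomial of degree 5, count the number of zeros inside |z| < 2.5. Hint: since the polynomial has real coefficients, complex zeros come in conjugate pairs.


The zeros of p are: (0 + 3i), (0 - 3i), -2, (0 + 3i), (0 - 3i).
Their magnitudes are: 3, 3, 2, 3, 3.
Zeros with |z| < R = 2.5: -2.
Count = 1.
By the argument principle, (1/2πi) ∮_{|z|=R} p'(z)/p(z) dz equals exactly this count.

Number of zeros inside |z| < 2.5: 1.


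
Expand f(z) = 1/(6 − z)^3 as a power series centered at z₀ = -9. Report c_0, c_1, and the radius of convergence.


Let w = z − z₀, so z = z₀ + w.
Then 6 − z = 6 − (z₀ + w) = (6 − z₀) − w = 15 − w.
f(z) = 1/(15 − w)^3 = (1/(15)^3) · (1 − w/(15))^{−3}.
By the binomial series (1−u)^{−3} = Σ_{n≥0} C(n+2, 2) u^n for |u|<1, with u = w/(15):
  c_n = C(n+2, 2) / (15)^(n+3).
  c_0 = 1/(15)^3 = 1/3375.
  c_1 = 3/(15)^4 = 1/16875.
The series is valid for |w/d| < 1, i.e. |z − z₀| < |d|.
Radius of convergence: R = |6 − z₀| = |15| = 15 (distance from z₀ to the singularity z = 6).

c_0 = 1/3375, c_1 = 1/16875; R = 15.


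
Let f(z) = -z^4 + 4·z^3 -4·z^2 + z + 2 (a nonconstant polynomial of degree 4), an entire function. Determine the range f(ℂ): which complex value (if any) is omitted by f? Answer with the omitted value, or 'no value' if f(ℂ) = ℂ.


Little Picard bounds the complement of f(ℂ) to at most one point.
For every w ∈ ℂ, the equation p(z) − w = 0 is a nonconstant polynomial in z and hence has at least one root by the fundamental theorem of algebra. So p is surjective onto ℂ, omitting no value.

Omitted value: no value.


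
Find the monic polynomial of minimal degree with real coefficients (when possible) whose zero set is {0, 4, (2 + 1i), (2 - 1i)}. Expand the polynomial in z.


The polynomial is p(z) = ∏_{α ∈ S} (z − α), where S = {0, 4, (2 + 1i), (2 - 1i)}.
Expanding the product yields: p(z) = z^4 -8·z^3 + 21·z^2 -20·z.
Note conjugate pairs combine to real quadratics: (z − (2+1i))(z − (2−1i)) = z² − 4z + 5.
The resulting polynomial has degree 4 and real coefficients as required.

p(z) = z^4 -8·z^3 + 21·z^2 -20·z.


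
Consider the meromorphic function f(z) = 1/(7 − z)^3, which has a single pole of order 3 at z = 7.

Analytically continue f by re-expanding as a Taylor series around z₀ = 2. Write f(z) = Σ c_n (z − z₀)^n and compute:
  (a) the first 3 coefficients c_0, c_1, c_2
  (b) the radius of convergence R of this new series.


Let w = z − z₀, so z = z₀ + w.
Then 7 − z = 7 − (z₀ + w) = (7 − z₀) − w = 5 − w.
f(z) = 1/(5 − w)^3 = (1/(5)^3) · (1 − w/(5))^{−3}.
By the binomial series (1−u)^{−3} = Σ_{n≥0} C(n+2, 2) u^n for |u|<1, with u = w/(5):
  c_n = C(n+2, 2) / (5)^(n+3).
  c_0 = 1/(5)^3 = 1/125.
  c_1 = 3/(5)^4 = 3/625.
  c_2 = 6/(5)^5 = 6/3125.
The series is valid for |w/d| < 1, i.e. |z − z₀| < |d|.
Radius of convergence: R = |7 − z₀| = |5| = 5 (distance from z₀ to the singularity z = 7).

c_0 = 1/125, c_1 = 3/625, c_2 = 6/3125; R = 5.


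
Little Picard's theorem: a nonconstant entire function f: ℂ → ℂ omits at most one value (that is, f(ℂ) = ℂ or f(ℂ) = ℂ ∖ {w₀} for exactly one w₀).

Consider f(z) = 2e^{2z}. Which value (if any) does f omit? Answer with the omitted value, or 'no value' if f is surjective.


Little Picard bounds the complement of f(ℂ) to at most one point.
e^{2z} is never zero on ℂ, so 2·e^{2z} takes every value in ℂ ∖ {0}. Adding 0 shifts the range to ℂ ∖ {0}. Thus f omits exactly the value 0.

Omitted value: 0.


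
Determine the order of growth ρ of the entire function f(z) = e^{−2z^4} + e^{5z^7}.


Each summand is entire of order 4 and 7 respectively (as in the single-exponential case). The order of a sum is at most the max of the orders, so ρ ≤ 7. For the lower bound: on |z|=r choose arg z so that 5z^7 is real positive; then |e^{5z^7}| = e^{5r^7} while |e^{-2z^4}| ≤ e^{2r^4} = o(e^{5r^7}). So |f| ≥ e^{5r^7}(1 − o(1)) and ρ ≥ 7. Hence ρ = max(4, 7) = 7.
Therefore ρ = 7.

Order ρ = 7.


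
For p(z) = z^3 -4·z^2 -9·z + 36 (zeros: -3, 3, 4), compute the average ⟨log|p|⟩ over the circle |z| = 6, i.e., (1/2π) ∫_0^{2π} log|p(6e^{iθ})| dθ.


Zeros: -3, 3, 4; r = 6.
Inside |z| < r: -3, 3, 4. Outside (|z| ≥ r): ∅.
p(0) = 36, so log|p(0)| = log(36) = 3.5835.
Apply Jensen: I(r) = log|p(0)| + Σ_k log(r/|z_k|), summed over zeros inside |z| < r.
  log(r/|z_k|) for z_k = -3: log(6/3) = 0.6931
  log(r/|z_k|) for z_k = 3: log(6/3) = 0.6931
  log(r/|z_k|) for z_k = 4: log(6/4) = 0.4055
Sum over inside zeros: 1.7918.
I(r) = log|p(0)| + (inside sum) = 3.5835 + 1.7918 = 5.3753.
Closed form (all zeros inside, monic): I(r) = n·log(r) = 3·log(6) = 5.3753. ✓

I(r) ≈ 5.3753.


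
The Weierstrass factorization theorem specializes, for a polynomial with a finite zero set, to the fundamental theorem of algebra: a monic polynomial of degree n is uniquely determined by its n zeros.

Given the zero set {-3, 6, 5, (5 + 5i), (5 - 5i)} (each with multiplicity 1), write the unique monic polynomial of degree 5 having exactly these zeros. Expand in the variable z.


The polynomial is p(z) = ∏_{α ∈ S} (z − α), where S = {-3, 6, 5, (5 + 5i), (5 - 5i)}.
Expanding the product yields: p(z) = z^5 -18·z^4 + 127·z^3 -280·z^2 -1050·z + 4500.
Note conjugate pairs combine to real quadratics: (z − (5+5i))(z − (5−5i)) = z² − 10z + 50.
The resulting polynomial has degree 5 and real coefficients as required.

p(z) = z^5 -18·z^4 + 127·z^3 -280·z^2 -1050·z + 4500.


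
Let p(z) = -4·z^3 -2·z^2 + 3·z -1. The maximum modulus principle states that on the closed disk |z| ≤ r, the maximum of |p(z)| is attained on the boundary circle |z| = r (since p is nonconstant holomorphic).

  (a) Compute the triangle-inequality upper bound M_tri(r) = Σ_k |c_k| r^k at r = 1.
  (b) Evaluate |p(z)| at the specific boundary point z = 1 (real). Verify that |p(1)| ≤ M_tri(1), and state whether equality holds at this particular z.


Coefficients: c_0 = -1, c_1 = 3, c_2 = -2, c_3 = -4. Radius r = 1.
Part (a). Triangle bound: M_tri(r) = Σ_k |c_k| r^k
  = |-1|·1^0 + |3|·1^1 + |-2|·1^2 + |-4|·1^3
  = 1 + 3 + 2 + 4 = 10.
This bounds M(r) := max_{|z|=r} |p(z)| from above; equality holds iff all terms c_k z^k can be made to align in phase at a single z on |z|=r.
Part (b). At z = 1 (real, on the circle |z| = r):
  p(1) = (-1)·1^0 + (3)·1^1 + (-2)·1^2 + (-4)·1^3 = -4.
  |p(1)| = 4.
Check: |p(1)| = 4 ≤ 10 = M_tri(1). ✓ Equality does not hold at z = 1 (the coefficients have mixed signs, so the terms do not all align in phase there).

M_tri(1) = 10; |p(1)| = 4; equality at z=1: no.


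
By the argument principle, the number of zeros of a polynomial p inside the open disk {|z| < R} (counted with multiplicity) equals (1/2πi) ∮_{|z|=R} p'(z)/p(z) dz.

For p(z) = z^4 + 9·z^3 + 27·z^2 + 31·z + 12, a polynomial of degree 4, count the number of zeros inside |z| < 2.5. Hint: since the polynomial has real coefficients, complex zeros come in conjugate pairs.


The zeros of p are: -4, -3, -1, -1.
Their magnitudes are: 4, 3, 1, 1.
Zeros with |z| < R = 2.5: -1, -1.
Count = 2.
By the argument principle, (1/2πi) ∮_{|z|=R} p'(z)/p(z) dz equals exactly this count.

Number of zeros inside |z| < 2.5: 2.


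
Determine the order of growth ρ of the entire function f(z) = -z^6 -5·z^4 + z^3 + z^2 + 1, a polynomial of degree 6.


|f(z)| ≤ Σ|c_k|·r^k = O(r^6) as r → ∞. Polynomial growth is O(e^{r^ε}) for every ε > 0 (since r^6/e^{r^ε} → 0), so ρ ≤ ε for all ε > 0, i.e. ρ = 0. Every nonconstant polynomial has order 0.
Therefore ρ = 0.

Order ρ = 0.


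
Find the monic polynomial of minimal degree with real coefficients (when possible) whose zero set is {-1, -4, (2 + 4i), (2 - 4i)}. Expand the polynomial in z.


The polynomial is p(z) = ∏_{α ∈ S} (z − α), where S = {-1, -4, (2 + 4i), (2 - 4i)}.
Expanding the product yields: p(z) = z^4 + z^3 + 4·z^2 + 84·z + 80.
Note conjugate pairs combine to real quadratics: (z − (2+4i))(z − (2−4i)) = z² − 4z + 20.
The resulting polynomial has degree 4 and real coefficients as required.

p(z) = z^4 + z^3 + 4·z^2 + 84·z + 80.


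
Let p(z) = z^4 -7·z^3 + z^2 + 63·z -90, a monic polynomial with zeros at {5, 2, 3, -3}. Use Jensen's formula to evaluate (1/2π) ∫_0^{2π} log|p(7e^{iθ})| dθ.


Zeros: -3, 2, 3, 5; r = 7.
Inside |z| < r: -3, 2, 3, 5. Outside (|z| ≥ r): ∅.
p(0) = -90, so log|p(0)| = log(90) = 4.4998.
Apply Jensen: I(r) = log|p(0)| + Σ_k log(r/|z_k|), summed over zeros inside |z| < r.
  log(r/|z_k|) for z_k = 5: log(7/5) = 0.3365
  log(r/|z_k|) for z_k = 2: log(7/2) = 1.2528
  log(r/|z_k|) for z_k = 3: log(7/3) = 0.8473
  log(r/|z_k|) for z_k = -3: log(7/3) = 0.8473
Sum over inside zeros: 3.2838.
I(r) = log|p(0)| + (inside sum) = 4.4998 + 3.2838 = 7.7836.
Closed form (all zeros inside, monic): I(r) = n·log(r) = 4·log(7) = 7.7836. ✓

I(r) ≈ 7.7836.


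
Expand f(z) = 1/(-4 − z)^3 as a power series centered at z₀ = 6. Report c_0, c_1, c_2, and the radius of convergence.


Let w = z − z₀, so z = z₀ + w.
Then -4 − z = -4 − (z₀ + w) = (-4 − z₀) − w = -10 − w.
f(z) = 1/(-10 − w)^3 = (1/(-10)^3) · (1 − w/(-10))^{−3}.
By the binomial series (1−u)^{−3} = Σ_{n≥0} C(n+2, 2) u^n for |u|<1, with u = w/(-10):
  c_n = C(n+2, 2) / (-10)^(n+3).
  c_0 = 1/(-10)^3 = -1/1000.
  c_1 = 3/(-10)^4 = 3/10000.
  c_2 = 6/(-10)^5 = -3/50000.
The series is valid for |w/d| < 1, i.e. |z − z₀| < |d|.
Radius of convergence: R = |-4 − z₀| = |-10| = 10 (distance from z₀ to the singularity z = -4).

c_0 = -1/1000, c_1 = 3/10000, c_2 = -3/50000; R = 10.


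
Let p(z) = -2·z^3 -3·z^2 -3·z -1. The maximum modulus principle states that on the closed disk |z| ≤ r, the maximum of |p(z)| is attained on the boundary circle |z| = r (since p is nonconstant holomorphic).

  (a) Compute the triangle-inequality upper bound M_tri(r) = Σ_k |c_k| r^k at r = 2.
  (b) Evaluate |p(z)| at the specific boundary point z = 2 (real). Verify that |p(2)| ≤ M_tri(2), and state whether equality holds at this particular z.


Coefficients: c_0 = -1, c_1 = -3, c_2 = -3, c_3 = -2. Radius r = 2.
Part (a). Triangle bound: M_tri(r) = Σ_k |c_k| r^k
  = |-1|·2^0 + |-3|·2^1 + |-3|·2^2 + |-2|·2^3
  = 1 + 6 + 12 + 16 = 35.
This bounds M(r) := max_{|z|=r} |p(z)| from above; equality holds iff all terms c_k z^k can be made to align in phase at a single z on |z|=r.
Part (b). At z = 2 (real, on the circle |z| = r):
  p(2) = (-1)·2^0 + (-3)·2^1 + (-3)·2^2 + (-2)·2^3 = -35.
  |p(2)| = 35.
Since all nonzero coefficients share the same sign, |p(2)| = 35 = M_tri(2); the triangle bound is attained at z = 2, so in fact M(r) = 35.

M_tri(2) = 35; |p(2)| = 35; equality at z=2: yes.


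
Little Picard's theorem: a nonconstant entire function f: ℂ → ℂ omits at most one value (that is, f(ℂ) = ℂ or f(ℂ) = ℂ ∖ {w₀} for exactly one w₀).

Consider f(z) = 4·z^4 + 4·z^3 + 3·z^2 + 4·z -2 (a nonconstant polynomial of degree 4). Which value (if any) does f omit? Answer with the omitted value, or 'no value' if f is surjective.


Little Picard bounds the complement of f(ℂ) to at most one point.
For every w ∈ ℂ, the equation p(z) − w = 0 is a nonconstant polynomial in z and hence has at least one root by the fundamental theorem of algebra. So p is surjective onto ℂ, omitting no value.

Omitted value: no value.


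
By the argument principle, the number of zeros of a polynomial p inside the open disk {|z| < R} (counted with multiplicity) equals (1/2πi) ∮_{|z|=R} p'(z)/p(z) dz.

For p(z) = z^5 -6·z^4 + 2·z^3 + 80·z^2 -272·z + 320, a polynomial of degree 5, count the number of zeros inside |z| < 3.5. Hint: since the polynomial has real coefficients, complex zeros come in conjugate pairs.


The zeros of p are: -4, (3 + 1i), (3 - 1i), (2 + 2i), (2 - 2i).
Their magnitudes are: 4, 3.162, 3.162, 2.828, 2.828.
Zeros with |z| < R = 3.5: (3 + 1i), (3 - 1i), (2 + 2i), (2 - 2i).
Count = 4.
By the argument principle, (1/2πi) ∮_{|z|=R} p'(z)/p(z) dz equals exactly this count.

Number of zeros inside |z| < 3.5: 4.


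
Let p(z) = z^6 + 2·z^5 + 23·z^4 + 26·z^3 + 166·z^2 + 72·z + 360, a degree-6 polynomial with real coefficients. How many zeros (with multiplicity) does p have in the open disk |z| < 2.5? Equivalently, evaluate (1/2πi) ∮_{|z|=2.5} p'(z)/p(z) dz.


The zeros of p are: (0 + 3i), (0 - 3i), (-1 + 3i), (-1 - 3i), (0 + 2i), (0 - 2i).
Their magnitudes are: 3, 3, 3.162, 3.162, 2, 2.
Zeros with |z| < R = 2.5: (0 + 2i), (0 - 2i).
Count = 2.
By the argument principle, (1/2πi) ∮_{|z|=R} p'(z)/p(z) dz equals exactly this count.

Number of zeros inside |z| < 2.5: 2.


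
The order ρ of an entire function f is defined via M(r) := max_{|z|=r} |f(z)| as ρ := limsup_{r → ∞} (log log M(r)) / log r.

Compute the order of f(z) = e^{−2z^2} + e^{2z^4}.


Each summand is entire of order 2 and 4 respectively (as in the single-exponential case). The order of a sum is at most the max of the orders, so ρ ≤ 4. For the lower bound: on |z|=r choose arg z so that 2z^4 is real positive; then |e^{2z^4}| = e^{2r^4} while |e^{-2z^2}| ≤ e^{2r^2} = o(e^{2r^4}). So |f| ≥ e^{2r^4}(1 − o(1)) and ρ ≥ 4. Hence ρ = max(2, 4) = 4.
Therefore ρ = 4.

Order ρ = 4.


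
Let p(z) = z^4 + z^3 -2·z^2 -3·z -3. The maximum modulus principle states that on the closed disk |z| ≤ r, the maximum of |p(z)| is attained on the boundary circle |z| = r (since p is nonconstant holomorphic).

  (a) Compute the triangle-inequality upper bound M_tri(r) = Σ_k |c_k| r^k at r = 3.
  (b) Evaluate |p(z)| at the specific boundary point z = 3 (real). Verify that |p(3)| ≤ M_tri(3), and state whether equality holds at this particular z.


Coefficients: c_0 = -3, c_1 = -3, c_2 = -2, c_3 = 1, c_4 = 1. Radius r = 3.
Part (a). Triangle bound: M_tri(r) = Σ_k |c_k| r^k
  = |-3|·3^0 + |-3|·3^1 + |-2|·3^2 + |1|·3^3 + |1|·3^4
  = 3 + 9 + 18 + 27 + 81 = 138.
This bounds M(r) := max_{|z|=r} |p(z)| from above; equality holds iff all terms c_k z^k can be made to align in phase at a single z on |z|=r.
Part (b). At z = 3 (real, on the circle |z| = r):
  p(3) = (-3)·3^0 + (-3)·3^1 + (-2)·3^2 + (1)·3^3 + (1)·3^4 = 78.
  |p(3)| = 78.
Check: |p(3)| = 78 ≤ 138 = M_tri(3). ✓ Equality does not hold at z = 3 (the coefficients have mixed signs, so the terms do not all align in phase there).

M_tri(3) = 138; |p(3)| = 78; equality at z=3: no.


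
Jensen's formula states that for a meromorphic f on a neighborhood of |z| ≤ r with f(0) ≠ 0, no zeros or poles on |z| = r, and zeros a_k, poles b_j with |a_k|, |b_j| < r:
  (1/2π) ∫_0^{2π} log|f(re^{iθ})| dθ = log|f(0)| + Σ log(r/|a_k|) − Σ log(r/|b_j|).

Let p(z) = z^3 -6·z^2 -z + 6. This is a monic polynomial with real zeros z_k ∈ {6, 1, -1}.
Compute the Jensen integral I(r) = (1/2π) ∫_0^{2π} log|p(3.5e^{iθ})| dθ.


Zeros: -1, 1, 6; r = 3.5.
Inside |z| < r: -1, 1. Outside (|z| ≥ r): 6.
p(0) = 6, so log|p(0)| = log(6) = 1.7918.
Apply Jensen: I(r) = log|p(0)| + Σ_k log(r/|z_k|), summed over zeros inside |z| < r.
  log(r/|z_k|) for z_k = 1: log(3.5/1) = 1.2528
  log(r/|z_k|) for z_k = -1: log(3.5/1) = 1.2528
  Outside zeros (6) contribute nothing to the Jensen sum.
Sum over inside zeros: 2.5055.
I(r) = log|p(0)| + (inside sum) = 1.7918 + 2.5055 = 4.2973.
Note: since some zeros are outside |z| ≤ r, the simplified n·log(r) form does NOT apply — only the inside zeros contribute.

I(r) ≈ 4.2973.


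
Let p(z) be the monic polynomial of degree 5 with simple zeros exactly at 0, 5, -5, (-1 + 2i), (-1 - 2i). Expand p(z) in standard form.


The polynomial is p(z) = ∏_{α ∈ S} (z − α), where S = {0, 5, -5, (-1 + 2i), (-1 - 2i)}.
Expanding the product yields: p(z) = z^5 + 2·z^4 -20·z^3 -50·z^2 -125·z.
Note conjugate pairs combine to real quadratics: (z − (-1+2i))(z − (-1−2i)) = z² + 2z + 5.
The resulting polynomial has degree 5 and real coefficients as required.

p(z) = z^5 + 2·z^4 -20·z^3 -50·z^2 -125·z.


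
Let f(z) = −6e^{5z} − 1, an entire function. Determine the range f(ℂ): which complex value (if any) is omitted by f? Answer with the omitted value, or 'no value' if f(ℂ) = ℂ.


Little Picard bounds the complement of f(ℂ) to at most one point.
e^{5z} is never zero on ℂ, so -6·e^{5z} takes every value in ℂ ∖ {0}. Adding -1 shifts the range to ℂ ∖ {-1}. Thus f omits exactly the value -1.

Omitted value: -1.


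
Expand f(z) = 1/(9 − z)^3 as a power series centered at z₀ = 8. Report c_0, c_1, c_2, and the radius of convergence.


Let w = z − z₀, so z = z₀ + w.
Then 9 − z = 9 − (z₀ + w) = (9 − z₀) − w = 1 − w.
f(z) = 1/(1 − w)^3 = (1/(1)^3) · (1 − w/(1))^{−3}.
By the binomial series (1−u)^{−3} = Σ_{n≥0} C(n+2, 2) u^n for |u|<1, with u = w/(1):
  c_n = C(n+2, 2) / (1)^(n+3).
  c_0 = 1/(1)^3 = 1.
  c_1 = 3/(1)^4 = 3.
  c_2 = 6/(1)^5 = 6.
The series is valid for |w/d| < 1, i.e. |z − z₀| < |d|.
Radius of convergence: R = |9 − z₀| = |1| = 1 (distance from z₀ to the singularity z = 9).

c_0 = 1, c_1 = 3, c_2 = 6; R = 1.


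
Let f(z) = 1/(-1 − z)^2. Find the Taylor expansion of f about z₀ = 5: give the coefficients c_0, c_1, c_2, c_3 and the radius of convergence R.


Let w = z − z₀, so z = z₀ + w.
Then -1 − z = -1 − (z₀ + w) = (-1 − z₀) − w = -6 − w.
f(z) = 1/(-6 − w)^2 = (1/(-6)^2) · (1 − w/(-6))^{−2}.
By the binomial series (1−u)^{−2} = Σ_{n≥0} C(n+1, 1) u^n for |u|<1, with u = w/(-6):
  c_n = C(n+1, 1) / (-6)^(n+2).
  c_0 = 1/(-6)^2 = 1/36.
  c_1 = 2/(-6)^3 = -1/108.
  c_2 = 3/(-6)^4 = 1/432.
  c_3 = 4/(-6)^5 = -1/1944.
The series is valid for |w/d| < 1, i.e. |z − z₀| < |d|.
Radius of convergence: R = |-1 − z₀| = |-6| = 6 (distance from z₀ to the singularity z = -1).

c_0 = 1/36, c_1 = -1/108, c_2 = 1/432, c_3 = -1/1944; R = 6.


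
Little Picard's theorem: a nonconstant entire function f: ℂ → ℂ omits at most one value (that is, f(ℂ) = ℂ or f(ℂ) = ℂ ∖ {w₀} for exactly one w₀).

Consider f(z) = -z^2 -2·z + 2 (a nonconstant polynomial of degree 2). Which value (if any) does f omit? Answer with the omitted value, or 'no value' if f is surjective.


Little Picard bounds the complement of f(ℂ) to at most one point.
For every w ∈ ℂ, the equation p(z) − w = 0 is a nonconstant polynomial in z and hence has at least one root by the fundamental theorem of algebra. So p is surjective onto ℂ, omitting no value.

Omitted value: no value.


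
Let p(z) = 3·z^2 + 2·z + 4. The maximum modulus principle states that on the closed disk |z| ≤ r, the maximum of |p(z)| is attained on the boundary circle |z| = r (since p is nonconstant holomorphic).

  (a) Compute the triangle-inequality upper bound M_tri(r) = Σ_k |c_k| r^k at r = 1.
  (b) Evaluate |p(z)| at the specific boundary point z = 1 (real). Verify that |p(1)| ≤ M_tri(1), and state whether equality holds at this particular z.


Coefficients: c_0 = 4, c_1 = 2, c_2 = 3. Radius r = 1.
Part (a). Triangle bound: M_tri(r) = Σ_k |c_k| r^k
  = |4|·1^0 + |2|·1^1 + |3|·1^2
  = 4 + 2 + 3 = 9.
This bounds M(r) := max_{|z|=r} |p(z)| from above; equality holds iff all terms c_k z^k can be made to align in phase at a single z on |z|=r.
Part (b). At z = 1 (real, on the circle |z| = r):
  p(1) = (4)·1^0 + (2)·1^1 + (3)·1^2 = 9.
  |p(1)| = 9.
Since all nonzero coefficients share the same sign, |p(1)| = 9 = M_tri(1); the triangle bound is attained at z = 1, so in fact M(r) = 9.

M_tri(1) = 9; |p(1)| = 9; equality at z=1: yes.


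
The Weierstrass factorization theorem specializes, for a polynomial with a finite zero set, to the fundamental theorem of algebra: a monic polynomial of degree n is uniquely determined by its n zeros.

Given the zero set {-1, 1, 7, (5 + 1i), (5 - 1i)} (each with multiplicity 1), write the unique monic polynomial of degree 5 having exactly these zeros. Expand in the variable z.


The polynomial is p(z) = ∏_{α ∈ S} (z − α), where S = {-1, 1, 7, (5 + 1i), (5 - 1i)}.
Expanding the product yields: p(z) = z^5 -17·z^4 + 95·z^3 -165·z^2 -96·z + 182.
Note conjugate pairs combine to real quadratics: (z − (5+1i))(z − (5−1i)) = z² − 10z + 26.
The resulting polynomial has degree 5 and real coefficients as required.

p(z) = z^5 -17·z^4 + 95·z^3 -165·z^2 -96·z + 182.


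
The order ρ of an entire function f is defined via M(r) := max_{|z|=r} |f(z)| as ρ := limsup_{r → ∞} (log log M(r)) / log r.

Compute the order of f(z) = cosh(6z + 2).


cosh(w) is a linear combination of e^{iw} and e^{−iw} (or e^w, e^{−w} in the hyperbolic case), so |cosh(w)| ≤ e^{|w|}. With w = 6z + 2, |w| ≤ 6|z| + 2 = 6r + 2 on |z| = r, giving M(r) ≤ e^{6r + 2}, so ρ ≤ 1. On a suitable ray (z = it for sin/cos; z = t for sinh/cosh, t real → ∞), |cosh(6z + 2)| grows like e^{6|t|}/2, so ρ ≥ 1. Hence ρ = 1.
Therefore ρ = 1.

Order ρ = 1.
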